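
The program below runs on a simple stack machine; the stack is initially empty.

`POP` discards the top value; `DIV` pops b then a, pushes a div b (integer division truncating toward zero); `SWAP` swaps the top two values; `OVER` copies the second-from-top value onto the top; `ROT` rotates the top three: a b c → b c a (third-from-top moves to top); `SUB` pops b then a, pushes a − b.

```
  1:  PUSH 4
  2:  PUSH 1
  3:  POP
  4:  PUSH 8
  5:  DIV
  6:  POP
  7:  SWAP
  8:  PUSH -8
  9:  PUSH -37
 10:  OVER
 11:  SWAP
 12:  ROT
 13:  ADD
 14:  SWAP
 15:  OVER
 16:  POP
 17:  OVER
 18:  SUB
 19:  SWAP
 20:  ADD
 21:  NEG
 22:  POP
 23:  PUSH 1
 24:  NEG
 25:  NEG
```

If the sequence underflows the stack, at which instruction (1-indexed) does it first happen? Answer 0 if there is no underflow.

PUSH 4 → 4
PUSH 1 → 4 1
POP    → 4
PUSH 8 → 4 8
DIV    → 0
POP    → (empty)
SWAP  — needs 2 operands, stack has 0 → underflow

7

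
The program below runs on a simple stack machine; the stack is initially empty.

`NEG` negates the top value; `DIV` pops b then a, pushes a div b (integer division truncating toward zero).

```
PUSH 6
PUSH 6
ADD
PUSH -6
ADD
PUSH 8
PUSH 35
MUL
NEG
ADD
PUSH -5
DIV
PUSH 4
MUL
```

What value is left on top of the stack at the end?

216

PUSH 6  → 6
PUSH 6  → 6 6
ADD     → 12
PUSH -6 → 12 -6
ADD     → 6
PUSH 8  → 6 8
PUSH 35 → 6 8 35
MUL     → 6 280
NEG     → 6 -280
ADD     → -274
PUSH -5 → -274 -5
DIV     → 54
PUSH 4  → 54 4
MUL     → 216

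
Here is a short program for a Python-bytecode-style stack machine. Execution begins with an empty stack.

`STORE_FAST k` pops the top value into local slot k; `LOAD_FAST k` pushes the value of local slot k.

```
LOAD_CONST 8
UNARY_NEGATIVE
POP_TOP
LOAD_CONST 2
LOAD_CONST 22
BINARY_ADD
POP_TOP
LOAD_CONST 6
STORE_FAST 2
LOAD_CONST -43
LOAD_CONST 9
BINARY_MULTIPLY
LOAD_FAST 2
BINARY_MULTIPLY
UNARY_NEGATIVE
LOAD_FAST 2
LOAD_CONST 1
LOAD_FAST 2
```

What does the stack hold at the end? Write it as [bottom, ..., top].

[2322, 6, 1, 6]

LOAD_CONST 8    -> 8
UNARY_NEGATIVE  -> -8
POP_TOP         -> (empty)
LOAD_CONST 2    -> 2
LOAD_CONST 22   -> 2 22
BINARY_ADD      -> 24
POP_TOP         -> (empty)
LOAD_CONST 6    -> 6
STORE_FAST 2    -> (empty)
LOAD_CONST -43  -> -43
LOAD_CONST 9    -> -43 9
BINARY_MULTIPLY -> -387
LOAD_FAST 2     -> -387 6
BINARY_MULTIPLY -> -2322
UNARY_NEGATIVE  -> 2322
LOAD_FAST 2     -> 2322 6
LOAD_CONST 1    -> 2322 6 1
LOAD_FAST 2     -> 2322 6 1 6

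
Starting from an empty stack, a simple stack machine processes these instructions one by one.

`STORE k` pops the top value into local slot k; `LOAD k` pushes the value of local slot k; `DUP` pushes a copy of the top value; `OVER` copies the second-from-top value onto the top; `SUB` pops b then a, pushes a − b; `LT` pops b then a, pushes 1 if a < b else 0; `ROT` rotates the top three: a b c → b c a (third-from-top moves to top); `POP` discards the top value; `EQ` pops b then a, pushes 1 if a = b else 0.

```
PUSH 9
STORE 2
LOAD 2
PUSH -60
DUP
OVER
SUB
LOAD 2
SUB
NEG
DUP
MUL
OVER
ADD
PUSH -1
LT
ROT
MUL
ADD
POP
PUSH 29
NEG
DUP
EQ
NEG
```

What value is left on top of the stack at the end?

-1

PUSH 9    [9]
STORE 2   []
LOAD 2    [9]
PUSH -60  [9, -60]
DUP       [9, -60, -60]
OVER      [9, -60, -60, -60]
SUB       [9, -60, 0]
LOAD 2    [9, -60, 0, 9]
SUB       [9, -60, -9]
NEG       [9, -60, 9]
DUP       [9, -60, 9, 9]
MUL       [9, -60, 81]
OVER      [9, -60, 81, -60]
ADD       [9, -60, 21]
PUSH -1   [9, -60, 21, -1]
LT        [9, -60, 0]
ROT       [-60, 0, 9]
MUL       [-60, 0]
ADD       [-60]
POP       []
PUSH 29   [29]
NEG       [-29]
DUP       [-29, -29]
EQ        [1]
NEG       [-1]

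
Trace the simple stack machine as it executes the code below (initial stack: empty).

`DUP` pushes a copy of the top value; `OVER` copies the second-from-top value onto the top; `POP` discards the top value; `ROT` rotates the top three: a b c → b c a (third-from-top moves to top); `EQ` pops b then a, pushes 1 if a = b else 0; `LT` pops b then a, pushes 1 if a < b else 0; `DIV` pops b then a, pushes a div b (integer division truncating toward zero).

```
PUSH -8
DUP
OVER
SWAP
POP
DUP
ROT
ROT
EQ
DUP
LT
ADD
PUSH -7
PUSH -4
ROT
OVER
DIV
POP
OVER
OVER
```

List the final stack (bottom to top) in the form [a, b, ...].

PUSH -8 : [-8]
DUP     : [-8, -8]
OVER    : [-8, -8, -8]
SWAP    : [-8, -8, -8]
POP     : [-8, -8]
DUP     : [-8, -8, -8]
ROT     : [-8, -8, -8]
ROT     : [-8, -8, -8]
EQ      : [-8, 1]
DUP     : [-8, 1, 1]
LT      : [-8, 0]
ADD     : [-8]
PUSH -7 : [-8, -7]
PUSH -4 : [-8, -7, -4]
ROT     : [-7, -4, -8]
OVER    : [-7, -4, -8, -4]
DIV     : [-7, -4, 2]
POP     : [-7, -4]
OVER    : [-7, -4, -7]
OVER    : [-7, -4, -7, -4]

[-7, -4, -7, -4]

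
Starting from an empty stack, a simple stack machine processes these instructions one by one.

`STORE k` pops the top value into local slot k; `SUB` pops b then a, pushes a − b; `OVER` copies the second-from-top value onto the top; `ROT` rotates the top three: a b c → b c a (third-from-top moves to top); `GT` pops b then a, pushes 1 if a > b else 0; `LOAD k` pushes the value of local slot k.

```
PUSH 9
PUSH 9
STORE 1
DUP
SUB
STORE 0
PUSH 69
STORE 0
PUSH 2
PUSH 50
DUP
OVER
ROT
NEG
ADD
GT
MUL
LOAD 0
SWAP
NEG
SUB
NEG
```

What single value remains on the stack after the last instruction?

-71

PUSH 9  -> 9
PUSH 9  -> 9 9
STORE 1 -> 9
DUP     -> 9 9
SUB     -> 0
STORE 0 -> (empty)
PUSH 69 -> 69
STORE 0 -> (empty)
PUSH 2  -> 2
PUSH 50 -> 2 50
DUP     -> 2 50 50
OVER    -> 2 50 50 50
ROT     -> 2 50 50 50
NEG     -> 2 50 50 -50
ADD     -> 2 50 0
GT      -> 2 1
MUL     -> 2
LOAD 0  -> 2 69
SWAP    -> 69 2
NEG     -> 69 -2
SUB     -> 71
NEG     -> -71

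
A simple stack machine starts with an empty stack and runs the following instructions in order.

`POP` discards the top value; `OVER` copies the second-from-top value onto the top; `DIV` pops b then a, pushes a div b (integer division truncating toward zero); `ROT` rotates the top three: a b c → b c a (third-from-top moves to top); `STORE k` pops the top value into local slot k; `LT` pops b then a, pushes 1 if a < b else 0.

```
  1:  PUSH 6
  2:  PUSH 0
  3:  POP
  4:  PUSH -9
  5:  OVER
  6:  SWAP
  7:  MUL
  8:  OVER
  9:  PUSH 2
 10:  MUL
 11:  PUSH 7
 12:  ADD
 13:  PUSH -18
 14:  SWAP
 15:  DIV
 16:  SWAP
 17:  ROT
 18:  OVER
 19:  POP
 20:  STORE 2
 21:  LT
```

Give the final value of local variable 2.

6

PUSH 6   : [6]
PUSH 0   : [6, 0]
POP      : [6]
PUSH -9  : [6, -9]
OVER     : [6, -9, 6]
SWAP     : [6, 6, -9]
MUL      : [6, -54]
OVER     : [6, -54, 6]
PUSH 2   : [6, -54, 6, 2]
MUL      : [6, -54, 12]
PUSH 7   : [6, -54, 12, 7]
ADD      : [6, -54, 19]
PUSH -18 : [6, -54, 19, -18]
SWAP     : [6, -54, -18, 19]
DIV      : [6, -54, 0]
SWAP     : [6, 0, -54]
ROT      : [0, -54, 6]
OVER     : [0, -54, 6, -54]
POP      : [0, -54, 6]
STORE 2  : [0, -54]
LT       : [0]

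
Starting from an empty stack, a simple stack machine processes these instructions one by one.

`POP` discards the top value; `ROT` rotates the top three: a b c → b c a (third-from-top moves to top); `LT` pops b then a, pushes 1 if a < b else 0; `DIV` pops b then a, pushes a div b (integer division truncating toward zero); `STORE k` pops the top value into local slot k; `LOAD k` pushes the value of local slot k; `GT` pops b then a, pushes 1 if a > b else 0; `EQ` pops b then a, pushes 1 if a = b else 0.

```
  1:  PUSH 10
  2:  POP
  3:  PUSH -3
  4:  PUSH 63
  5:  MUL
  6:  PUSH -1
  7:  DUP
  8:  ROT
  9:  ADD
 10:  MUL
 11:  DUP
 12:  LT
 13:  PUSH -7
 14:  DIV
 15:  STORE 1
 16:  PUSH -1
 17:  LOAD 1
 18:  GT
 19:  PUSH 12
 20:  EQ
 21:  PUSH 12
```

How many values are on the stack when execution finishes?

2

PUSH 10 -> 10
POP     -> (empty)
PUSH -3 -> -3
PUSH 63 -> -3 63
MUL     -> -189
PUSH -1 -> -189 -1
DUP     -> -189 -1 -1
ROT     -> -1 -1 -189
ADD     -> -1 -190
MUL     -> 190
DUP     -> 190 190
LT      -> 0
PUSH -7 -> 0 -7
DIV     -> 0
STORE 1 -> (empty)
PUSH -1 -> -1
LOAD 1  -> -1 0
GT      -> 0
PUSH 12 -> 0 12
EQ      -> 0
PUSH 12 -> 0 12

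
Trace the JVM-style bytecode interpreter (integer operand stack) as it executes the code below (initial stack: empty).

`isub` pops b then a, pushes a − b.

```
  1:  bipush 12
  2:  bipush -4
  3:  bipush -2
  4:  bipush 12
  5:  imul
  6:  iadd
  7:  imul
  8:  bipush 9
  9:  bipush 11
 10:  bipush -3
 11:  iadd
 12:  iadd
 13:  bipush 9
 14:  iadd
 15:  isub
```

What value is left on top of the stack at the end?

bipush 12 → [12]
bipush -4 → [12, -4]
bipush -2 → [12, -4, -2]
bipush 12 → [12, -4, -2, 12]
imul      → [12, -4, -24]
iadd      → [12, -28]
imul      → [-336]
bipush 9  → [-336, 9]
bipush 11 → [-336, 9, 11]
bipush -3 → [-336, 9, 11, -3]
iadd      → [-336, 9, 8]
iadd      → [-336, 17]
bipush 9  → [-336, 17, 9]
iadd      → [-336, 26]
isub      → [-362]

-362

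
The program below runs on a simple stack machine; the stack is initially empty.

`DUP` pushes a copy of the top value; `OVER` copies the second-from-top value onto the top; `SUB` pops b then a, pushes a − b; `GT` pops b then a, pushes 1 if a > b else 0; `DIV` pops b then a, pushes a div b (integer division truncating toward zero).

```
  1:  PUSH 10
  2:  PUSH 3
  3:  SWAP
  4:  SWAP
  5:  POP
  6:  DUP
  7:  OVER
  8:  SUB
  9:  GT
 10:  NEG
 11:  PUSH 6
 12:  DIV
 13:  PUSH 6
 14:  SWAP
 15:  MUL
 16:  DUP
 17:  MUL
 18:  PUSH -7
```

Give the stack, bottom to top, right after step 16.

[0, 0]

PUSH 10 → [10]
PUSH 3  → [10, 3]
SWAP    → [3, 10]
SWAP    → [10, 3]
POP     → [10]
DUP     → [10, 10]
OVER    → [10, 10, 10]
SUB     → [10, 0]
GT      → [1]
NEG     → [-1]
PUSH 6  → [-1, 6]
DIV     → [0]
PUSH 6  → [0, 6]
SWAP    → [6, 0]
MUL     → [0]
DUP     → [0, 0]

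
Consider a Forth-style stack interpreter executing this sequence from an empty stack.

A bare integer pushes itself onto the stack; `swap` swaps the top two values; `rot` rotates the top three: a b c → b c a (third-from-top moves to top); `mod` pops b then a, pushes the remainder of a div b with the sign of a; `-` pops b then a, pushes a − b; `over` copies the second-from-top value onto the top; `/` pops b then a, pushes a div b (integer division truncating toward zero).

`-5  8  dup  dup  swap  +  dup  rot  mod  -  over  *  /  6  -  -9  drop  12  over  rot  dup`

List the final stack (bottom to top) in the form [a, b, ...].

[12, -6, -6, -6]

-5   → -5
8    → -5 8
dup  → -5 8 8
dup  → -5 8 8 8
swap → -5 8 8 8
+    → -5 8 16
dup  → -5 8 16 16
rot  → -5 16 16 8
mod  → -5 16 0
-    → -5 16
over → -5 16 -5
*    → -5 -80
/    → 0
6    → 0 6
-    → -6
-9   → -6 -9
drop → -6
12   → -6 12
over → -6 12 -6
rot  → 12 -6 -6
dup  → 12 -6 -6 -6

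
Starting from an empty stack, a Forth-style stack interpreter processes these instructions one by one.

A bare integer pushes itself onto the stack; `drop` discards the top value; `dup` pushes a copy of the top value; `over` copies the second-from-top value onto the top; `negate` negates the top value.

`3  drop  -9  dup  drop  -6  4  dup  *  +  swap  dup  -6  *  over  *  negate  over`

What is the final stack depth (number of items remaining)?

4

3      : [3]
drop   : []
-9     : [-9]
dup    : [-9, -9]
drop   : [-9]
-6     : [-9, -6]
4      : [-9, -6, 4]
dup    : [-9, -6, 4, 4]
*      : [-9, -6, 16]
+      : [-9, 10]
swap   : [10, -9]
dup    : [10, -9, -9]
-6     : [10, -9, -9, -6]
*      : [10, -9, 54]
over   : [10, -9, 54, -9]
*      : [10, -9, -486]
negate : [10, -9, 486]
over   : [10, -9, 486, -9]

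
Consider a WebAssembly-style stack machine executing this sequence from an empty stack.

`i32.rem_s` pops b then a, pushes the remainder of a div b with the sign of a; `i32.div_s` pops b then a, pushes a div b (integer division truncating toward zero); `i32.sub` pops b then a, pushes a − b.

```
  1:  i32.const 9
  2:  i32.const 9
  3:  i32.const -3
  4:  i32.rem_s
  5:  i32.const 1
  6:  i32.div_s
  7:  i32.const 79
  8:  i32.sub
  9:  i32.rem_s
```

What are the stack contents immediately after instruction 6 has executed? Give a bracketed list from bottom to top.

i32.const 9  → 9
i32.const 9  → 9 9
i32.const -3 → 9 9 -3
i32.rem_s    → 9 0
i32.const 1  → 9 0 1
i32.div_s    → 9 0

[9, 0]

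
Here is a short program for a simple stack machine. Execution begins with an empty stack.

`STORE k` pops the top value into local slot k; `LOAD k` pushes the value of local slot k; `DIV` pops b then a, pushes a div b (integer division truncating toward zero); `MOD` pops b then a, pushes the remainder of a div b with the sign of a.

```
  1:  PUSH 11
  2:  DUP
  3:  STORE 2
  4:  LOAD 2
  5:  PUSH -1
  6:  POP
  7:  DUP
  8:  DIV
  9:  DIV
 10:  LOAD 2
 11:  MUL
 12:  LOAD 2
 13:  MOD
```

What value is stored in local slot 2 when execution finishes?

PUSH 11 -> [11]
DUP     -> [11, 11]
STORE 2 -> [11]
LOAD 2  -> [11, 11]
PUSH -1 -> [11, 11, -1]
POP     -> [11, 11]
DUP     -> [11, 11, 11]
DIV     -> [11, 1]
DIV     -> [11]
LOAD 2  -> [11, 11]
MUL     -> [121]
LOAD 2  -> [121, 11]
MOD     -> [0]

11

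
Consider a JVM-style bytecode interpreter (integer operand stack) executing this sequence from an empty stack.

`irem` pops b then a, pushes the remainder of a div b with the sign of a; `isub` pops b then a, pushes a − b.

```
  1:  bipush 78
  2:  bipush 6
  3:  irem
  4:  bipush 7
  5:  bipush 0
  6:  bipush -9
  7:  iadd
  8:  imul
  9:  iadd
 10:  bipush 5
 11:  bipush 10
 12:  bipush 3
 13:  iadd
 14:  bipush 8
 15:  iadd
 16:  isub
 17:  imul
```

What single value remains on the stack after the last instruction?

1008

bipush 78 → [78]
bipush 6  → [78, 6]
irem      → [0]
bipush 7  → [0, 7]
bipush 0  → [0, 7, 0]
bipush -9 → [0, 7, 0, -9]
iadd      → [0, 7, -9]
imul      → [0, -63]
iadd      → [-63]
bipush 5  → [-63, 5]
bipush 10 → [-63, 5, 10]
bipush 3  → [-63, 5, 10, 3]
iadd      → [-63, 5, 13]
bipush 8  → [-63, 5, 13, 8]
iadd      → [-63, 5, 21]
isub      → [-63, -16]
imul      → [1008]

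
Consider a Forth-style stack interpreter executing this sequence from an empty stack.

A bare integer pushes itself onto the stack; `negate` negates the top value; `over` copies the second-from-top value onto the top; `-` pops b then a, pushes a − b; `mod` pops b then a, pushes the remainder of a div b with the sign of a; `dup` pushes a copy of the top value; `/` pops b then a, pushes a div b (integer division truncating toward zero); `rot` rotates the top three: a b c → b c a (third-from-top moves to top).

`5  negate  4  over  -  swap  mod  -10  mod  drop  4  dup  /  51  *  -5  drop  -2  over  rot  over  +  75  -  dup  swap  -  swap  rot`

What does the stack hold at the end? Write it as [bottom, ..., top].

5      -> [5]
negate -> [-5]
4      -> [-5, 4]
over   -> [-5, 4, -5]
-      -> [-5, 9]
swap   -> [9, -5]
mod    -> [4]
-10    -> [4, -10]
mod    -> [4]
drop   -> []
4      -> [4]
dup    -> [4, 4]
/      -> [1]
51     -> [1, 51]
*      -> [51]
-5     -> [51, -5]
drop   -> [51]
-2     -> [51, -2]
over   -> [51, -2, 51]
rot    -> [-2, 51, 51]
over   -> [-2, 51, 51, 51]
+      -> [-2, 51, 102]
75     -> [-2, 51, 102, 75]
-      -> [-2, 51, 27]
dup    -> [-2, 51, 27, 27]
swap   -> [-2, 51, 27, 27]
-      -> [-2, 51, 0]
swap   -> [-2, 0, 51]
rot    -> [0, 51, -2]

[0, 51, -2]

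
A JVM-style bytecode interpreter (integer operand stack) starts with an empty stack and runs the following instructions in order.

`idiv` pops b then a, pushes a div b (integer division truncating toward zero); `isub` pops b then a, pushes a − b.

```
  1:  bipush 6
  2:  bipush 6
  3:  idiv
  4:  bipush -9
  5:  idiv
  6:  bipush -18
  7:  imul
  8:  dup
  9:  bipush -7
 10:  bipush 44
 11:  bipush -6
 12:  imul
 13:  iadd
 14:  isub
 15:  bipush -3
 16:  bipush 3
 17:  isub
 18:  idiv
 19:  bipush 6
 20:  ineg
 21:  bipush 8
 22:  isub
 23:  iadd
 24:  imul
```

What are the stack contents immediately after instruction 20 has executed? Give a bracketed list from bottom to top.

[0, -45, -6]

bipush 6    [6]
bipush 6    [6, 6]
idiv        [1]
bipush -9   [1, -9]
idiv        [0]
bipush -18  [0, -18]
imul        [0]
dup         [0, 0]
bipush -7   [0, 0, -7]
bipush 44   [0, 0, -7, 44]
bipush -6   [0, 0, -7, 44, -6]
imul        [0, 0, -7, -264]
iadd        [0, 0, -271]
isub        [0, 271]
bipush -3   [0, 271, -3]
bipush 3    [0, 271, -3, 3]
isub        [0, 271, -6]
idiv        [0, -45]
bipush 6    [0, -45, 6]
ineg        [0, -45, -6]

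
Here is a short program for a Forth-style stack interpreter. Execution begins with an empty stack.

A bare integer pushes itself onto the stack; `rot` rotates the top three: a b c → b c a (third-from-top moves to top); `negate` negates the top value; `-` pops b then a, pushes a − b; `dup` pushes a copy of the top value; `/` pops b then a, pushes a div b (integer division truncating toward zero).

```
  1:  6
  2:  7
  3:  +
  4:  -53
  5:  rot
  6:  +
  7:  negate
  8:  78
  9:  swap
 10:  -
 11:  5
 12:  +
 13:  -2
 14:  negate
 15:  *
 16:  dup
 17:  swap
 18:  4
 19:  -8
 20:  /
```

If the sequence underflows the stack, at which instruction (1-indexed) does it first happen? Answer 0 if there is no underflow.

5

6    6
7    6 7
+    13
-53  13 -53
rot  — needs 3 operands, stack has 2 → underflow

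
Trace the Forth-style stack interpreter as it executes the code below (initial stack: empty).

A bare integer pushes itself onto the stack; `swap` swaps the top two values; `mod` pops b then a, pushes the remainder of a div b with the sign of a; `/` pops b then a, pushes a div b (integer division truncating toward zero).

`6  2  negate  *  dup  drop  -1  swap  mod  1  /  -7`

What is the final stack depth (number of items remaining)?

2

6      : [6]
2      : [6, 2]
negate : [6, -2]
*      : [-12]
dup    : [-12, -12]
drop   : [-12]
-1     : [-12, -1]
swap   : [-1, -12]
mod    : [-1]
1      : [-1, 1]
/      : [-1]
-7     : [-1, -7]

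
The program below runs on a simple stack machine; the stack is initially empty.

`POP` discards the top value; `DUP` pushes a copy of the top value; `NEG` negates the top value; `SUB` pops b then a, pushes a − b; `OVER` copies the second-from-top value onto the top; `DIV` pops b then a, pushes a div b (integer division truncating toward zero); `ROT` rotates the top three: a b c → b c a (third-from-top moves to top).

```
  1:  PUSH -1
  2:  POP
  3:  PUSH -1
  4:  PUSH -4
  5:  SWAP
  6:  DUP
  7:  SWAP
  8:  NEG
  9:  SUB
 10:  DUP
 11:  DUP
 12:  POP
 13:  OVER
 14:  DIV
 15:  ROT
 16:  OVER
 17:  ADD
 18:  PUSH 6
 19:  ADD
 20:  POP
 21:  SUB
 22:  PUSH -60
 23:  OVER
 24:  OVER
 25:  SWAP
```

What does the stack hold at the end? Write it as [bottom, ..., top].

[-3, -60, -60, -3]

PUSH -1  -> [-1]
POP      -> []
PUSH -1  -> [-1]
PUSH -4  -> [-1, -4]
SWAP     -> [-4, -1]
DUP      -> [-4, -1, -1]
SWAP     -> [-4, -1, -1]
NEG      -> [-4, -1, 1]
SUB      -> [-4, -2]
DUP      -> [-4, -2, -2]
DUP      -> [-4, -2, -2, -2]
POP      -> [-4, -2, -2]
OVER     -> [-4, -2, -2, -2]
DIV      -> [-4, -2, 1]
ROT      -> [-2, 1, -4]
OVER     -> [-2, 1, -4, 1]
ADD      -> [-2, 1, -3]
PUSH 6   -> [-2, 1, -3, 6]
ADD      -> [-2, 1, 3]
POP      -> [-2, 1]
SUB      -> [-3]
PUSH -60 -> [-3, -60]
OVER     -> [-3, -60, -3]
OVER     -> [-3, -60, -3, -60]
SWAP     -> [-3, -60, -60, -3]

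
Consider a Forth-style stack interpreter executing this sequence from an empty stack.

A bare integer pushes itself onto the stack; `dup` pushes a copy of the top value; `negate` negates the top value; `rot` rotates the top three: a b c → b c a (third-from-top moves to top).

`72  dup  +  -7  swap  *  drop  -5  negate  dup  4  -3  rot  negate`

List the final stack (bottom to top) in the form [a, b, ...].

72     -> 72
dup    -> 72 72
+      -> 144
-7     -> 144 -7
swap   -> -7 144
*      -> -1008
drop   -> (empty)
-5     -> -5
negate -> 5
dup    -> 5 5
4      -> 5 5 4
-3     -> 5 5 4 -3
rot    -> 5 4 -3 5
negate -> 5 4 -3 -5

[5, 4, -3, -5]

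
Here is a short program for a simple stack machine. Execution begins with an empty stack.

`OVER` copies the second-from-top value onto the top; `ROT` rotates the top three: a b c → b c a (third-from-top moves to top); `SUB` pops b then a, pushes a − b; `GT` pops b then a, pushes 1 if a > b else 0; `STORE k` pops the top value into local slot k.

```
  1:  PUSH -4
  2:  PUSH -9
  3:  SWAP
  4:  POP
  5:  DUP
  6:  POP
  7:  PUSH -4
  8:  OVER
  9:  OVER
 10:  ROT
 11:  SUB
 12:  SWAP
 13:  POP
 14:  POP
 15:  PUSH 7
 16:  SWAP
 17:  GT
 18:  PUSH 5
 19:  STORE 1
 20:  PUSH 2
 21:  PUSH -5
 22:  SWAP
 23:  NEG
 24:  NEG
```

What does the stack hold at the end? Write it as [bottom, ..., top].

PUSH -4 -> [-4]
PUSH -9 -> [-4, -9]
SWAP    -> [-9, -4]
POP     -> [-9]
DUP     -> [-9, -9]
POP     -> [-9]
PUSH -4 -> [-9, -4]
OVER    -> [-9, -4, -9]
OVER    -> [-9, -4, -9, -4]
ROT     -> [-9, -9, -4, -4]
SUB     -> [-9, -9, 0]
SWAP    -> [-9, 0, -9]
POP     -> [-9, 0]
POP     -> [-9]
PUSH 7  -> [-9, 7]
SWAP    -> [7, -9]
GT      -> [1]
PUSH 5  -> [1, 5]
STORE 1 -> [1]
PUSH 2  -> [1, 2]
PUSH -5 -> [1, 2, -5]
SWAP    -> [1, -5, 2]
NEG     -> [1, -5, -2]
NEG     -> [1, -5, 2]

[1, -5, 2]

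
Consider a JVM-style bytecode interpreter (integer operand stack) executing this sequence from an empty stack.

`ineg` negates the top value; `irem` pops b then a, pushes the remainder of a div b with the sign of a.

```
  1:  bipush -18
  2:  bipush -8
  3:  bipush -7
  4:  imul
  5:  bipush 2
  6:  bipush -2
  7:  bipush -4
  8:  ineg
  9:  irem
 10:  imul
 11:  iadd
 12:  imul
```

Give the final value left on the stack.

bipush -18 -> -18
bipush -8  -> -18 -8
bipush -7  -> -18 -8 -7
imul       -> -18 56
bipush 2   -> -18 56 2
bipush -2  -> -18 56 2 -2
bipush -4  -> -18 56 2 -2 -4
ineg       -> -18 56 2 -2 4
irem       -> -18 56 2 -2
imul       -> -18 56 -4
iadd       -> -18 52
imul       -> -936

-936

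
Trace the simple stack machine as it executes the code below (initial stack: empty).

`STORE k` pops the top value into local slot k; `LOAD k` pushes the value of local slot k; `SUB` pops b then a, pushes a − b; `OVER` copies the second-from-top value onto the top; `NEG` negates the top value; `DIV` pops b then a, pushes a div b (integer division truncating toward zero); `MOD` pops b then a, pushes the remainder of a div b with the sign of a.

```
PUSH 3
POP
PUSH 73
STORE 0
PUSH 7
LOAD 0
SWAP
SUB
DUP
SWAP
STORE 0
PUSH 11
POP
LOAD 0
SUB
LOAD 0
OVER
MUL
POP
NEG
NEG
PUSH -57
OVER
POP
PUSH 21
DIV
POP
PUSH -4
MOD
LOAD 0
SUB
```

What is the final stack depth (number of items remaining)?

1

PUSH 3    [3]
POP       []
PUSH 73   [73]
STORE 0   []
PUSH 7    [7]
LOAD 0    [7, 73]
SWAP      [73, 7]
SUB       [66]
DUP       [66, 66]
SWAP      [66, 66]
STORE 0   [66]
PUSH 11   [66, 11]
POP       [66]
LOAD 0    [66, 66]
SUB       [0]
LOAD 0    [0, 66]
OVER      [0, 66, 0]
MUL       [0, 0]
POP       [0]
NEG       [0]
NEG       [0]
PUSH -57  [0, -57]
OVER      [0, -57, 0]
POP       [0, -57]
PUSH 21   [0, -57, 21]
DIV       [0, -2]
POP       [0]
PUSH -4   [0, -4]
MOD       [0]
LOAD 0    [0, 66]
SUB       [-66]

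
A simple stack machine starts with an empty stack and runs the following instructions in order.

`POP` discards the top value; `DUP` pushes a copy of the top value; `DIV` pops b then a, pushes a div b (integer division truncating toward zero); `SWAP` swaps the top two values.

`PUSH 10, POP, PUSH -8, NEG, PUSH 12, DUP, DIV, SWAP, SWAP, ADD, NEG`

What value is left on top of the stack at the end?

PUSH 10 : 10
POP     : (empty)
PUSH -8 : -8
NEG     : 8
PUSH 12 : 8 12
DUP     : 8 12 12
DIV     : 8 1
SWAP    : 1 8
SWAP    : 8 1
ADD     : 9
NEG     : -9

-9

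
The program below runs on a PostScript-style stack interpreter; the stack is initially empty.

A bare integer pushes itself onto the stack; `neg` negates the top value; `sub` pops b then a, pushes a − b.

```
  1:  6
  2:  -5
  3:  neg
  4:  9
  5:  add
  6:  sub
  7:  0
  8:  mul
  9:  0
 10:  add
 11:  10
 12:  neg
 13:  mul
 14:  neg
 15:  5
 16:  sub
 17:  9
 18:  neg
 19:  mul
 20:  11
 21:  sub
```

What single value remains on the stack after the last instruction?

6   → [6]
-5  → [6, -5]
neg → [6, 5]
9   → [6, 5, 9]
add → [6, 14]
sub → [-8]
0   → [-8, 0]
mul → [0]
0   → [0, 0]
add → [0]
10  → [0, 10]
neg → [0, -10]
mul → [0]
neg → [0]
5   → [0, 5]
sub → [-5]
9   → [-5, 9]
neg → [-5, -9]
mul → [45]
11  → [45, 11]
sub → [34]

34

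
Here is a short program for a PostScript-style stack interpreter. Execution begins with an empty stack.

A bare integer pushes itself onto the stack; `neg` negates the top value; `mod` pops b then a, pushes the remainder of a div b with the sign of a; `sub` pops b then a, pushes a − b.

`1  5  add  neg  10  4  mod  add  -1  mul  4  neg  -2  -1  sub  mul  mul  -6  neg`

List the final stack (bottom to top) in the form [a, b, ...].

1   → [1]
5   → [1, 5]
add → [6]
neg → [-6]
10  → [-6, 10]
4   → [-6, 10, 4]
mod → [-6, 2]
add → [-4]
-1  → [-4, -1]
mul → [4]
4   → [4, 4]
neg → [4, -4]
-2  → [4, -4, -2]
-1  → [4, -4, -2, -1]
sub → [4, -4, -1]
mul → [4, 4]
mul → [16]
-6  → [16, -6]
neg → [16, 6]

[16, 6]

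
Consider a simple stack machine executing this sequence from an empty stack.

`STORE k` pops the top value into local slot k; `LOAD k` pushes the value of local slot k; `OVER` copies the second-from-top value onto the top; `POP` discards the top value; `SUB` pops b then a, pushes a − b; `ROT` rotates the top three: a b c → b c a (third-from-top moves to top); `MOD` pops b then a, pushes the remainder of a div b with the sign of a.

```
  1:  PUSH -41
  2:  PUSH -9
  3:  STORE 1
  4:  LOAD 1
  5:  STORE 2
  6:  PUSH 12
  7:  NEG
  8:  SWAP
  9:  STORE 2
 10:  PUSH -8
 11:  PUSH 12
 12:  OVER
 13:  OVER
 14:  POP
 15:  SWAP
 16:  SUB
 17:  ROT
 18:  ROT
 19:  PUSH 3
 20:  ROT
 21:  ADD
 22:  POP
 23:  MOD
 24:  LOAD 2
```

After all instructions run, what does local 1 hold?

PUSH -41 : -41
PUSH -9  : -41 -9
STORE 1  : -41
LOAD 1   : -41 -9
STORE 2  : -41
PUSH 12  : -41 12
NEG      : -41 -12
SWAP     : -12 -41
STORE 2  : -12
PUSH -8  : -12 -8
PUSH 12  : -12 -8 12
OVER     : -12 -8 12 -8
OVER     : -12 -8 12 -8 12
POP      : -12 -8 12 -8
SWAP     : -12 -8 -8 12
SUB      : -12 -8 -20
ROT      : -8 -20 -12
ROT      : -20 -12 -8
PUSH 3   : -20 -12 -8 3
ROT      : -20 -8 3 -12
ADD      : -20 -8 -9
POP      : -20 -8
MOD      : -4
LOAD 2   : -4 -41

-9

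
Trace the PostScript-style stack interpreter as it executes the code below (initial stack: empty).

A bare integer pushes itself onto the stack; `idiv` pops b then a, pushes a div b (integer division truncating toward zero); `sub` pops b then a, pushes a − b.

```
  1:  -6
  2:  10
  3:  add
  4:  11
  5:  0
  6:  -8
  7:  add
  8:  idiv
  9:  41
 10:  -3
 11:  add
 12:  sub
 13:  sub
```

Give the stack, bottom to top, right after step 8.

[4, -1]

-6   : -6
10   : -6 10
add  : 4
11   : 4 11
0    : 4 11 0
-8   : 4 11 0 -8
add  : 4 11 -8
idiv : 4 -1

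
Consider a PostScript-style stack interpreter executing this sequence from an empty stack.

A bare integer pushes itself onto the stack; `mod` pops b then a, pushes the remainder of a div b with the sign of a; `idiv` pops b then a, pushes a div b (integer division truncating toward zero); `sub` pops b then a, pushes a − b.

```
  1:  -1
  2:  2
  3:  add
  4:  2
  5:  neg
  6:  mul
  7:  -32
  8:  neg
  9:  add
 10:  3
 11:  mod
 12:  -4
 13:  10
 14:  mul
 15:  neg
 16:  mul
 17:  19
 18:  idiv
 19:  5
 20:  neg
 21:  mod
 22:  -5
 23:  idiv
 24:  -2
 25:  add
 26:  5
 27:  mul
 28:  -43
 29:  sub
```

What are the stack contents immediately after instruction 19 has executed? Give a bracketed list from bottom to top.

[0, 5]

-1   : -1
2    : -1 2
add  : 1
2    : 1 2
neg  : 1 -2
mul  : -2
-32  : -2 -32
neg  : -2 32
add  : 30
3    : 30 3
mod  : 0
-4   : 0 -4
10   : 0 -4 10
mul  : 0 -40
neg  : 0 40
mul  : 0
19   : 0 19
idiv : 0
5    : 0 5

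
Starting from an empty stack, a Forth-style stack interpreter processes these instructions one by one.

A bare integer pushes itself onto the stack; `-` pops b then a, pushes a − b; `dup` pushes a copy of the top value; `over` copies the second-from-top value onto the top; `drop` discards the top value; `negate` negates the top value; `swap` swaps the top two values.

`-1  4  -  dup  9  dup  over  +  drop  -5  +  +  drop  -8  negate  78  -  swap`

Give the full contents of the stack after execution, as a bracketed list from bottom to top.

-1     : -1
4      : -1 4
-      : -5
dup    : -5 -5
9      : -5 -5 9
dup    : -5 -5 9 9
over   : -5 -5 9 9 9
+      : -5 -5 9 18
drop   : -5 -5 9
-5     : -5 -5 9 -5
+      : -5 -5 4
+      : -5 -1
drop   : -5
-8     : -5 -8
negate : -5 8
78     : -5 8 78
-      : -5 -70
swap   : -70 -5

[-70, -5]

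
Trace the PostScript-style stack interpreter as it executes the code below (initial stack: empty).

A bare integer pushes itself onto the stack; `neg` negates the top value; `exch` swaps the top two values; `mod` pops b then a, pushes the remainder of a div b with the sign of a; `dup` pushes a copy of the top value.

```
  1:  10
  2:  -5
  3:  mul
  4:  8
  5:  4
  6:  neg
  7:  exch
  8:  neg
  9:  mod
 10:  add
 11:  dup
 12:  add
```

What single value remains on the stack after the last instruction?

-108

10   : 10
-5   : 10 -5
mul  : -50
8    : -50 8
4    : -50 8 4
neg  : -50 8 -4
exch : -50 -4 8
neg  : -50 -4 -8
mod  : -50 -4
add  : -54
dup  : -54 -54
add  : -108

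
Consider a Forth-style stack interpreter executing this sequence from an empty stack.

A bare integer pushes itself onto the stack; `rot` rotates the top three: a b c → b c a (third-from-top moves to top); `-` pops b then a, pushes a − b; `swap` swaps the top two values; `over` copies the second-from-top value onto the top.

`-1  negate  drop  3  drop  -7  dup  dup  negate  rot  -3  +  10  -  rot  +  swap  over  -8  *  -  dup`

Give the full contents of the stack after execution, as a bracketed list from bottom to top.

-1     -> [-1]
negate -> [1]
drop   -> []
3      -> [3]
drop   -> []
-7     -> [-7]
dup    -> [-7, -7]
dup    -> [-7, -7, -7]
negate -> [-7, -7, 7]
rot    -> [-7, 7, -7]
-3     -> [-7, 7, -7, -3]
+      -> [-7, 7, -10]
10     -> [-7, 7, -10, 10]
-      -> [-7, 7, -20]
rot    -> [7, -20, -7]
+      -> [7, -27]
swap   -> [-27, 7]
over   -> [-27, 7, -27]
-8     -> [-27, 7, -27, -8]
*      -> [-27, 7, 216]
-      -> [-27, -209]
dup    -> [-27, -209, -209]

[-27, -209, -209]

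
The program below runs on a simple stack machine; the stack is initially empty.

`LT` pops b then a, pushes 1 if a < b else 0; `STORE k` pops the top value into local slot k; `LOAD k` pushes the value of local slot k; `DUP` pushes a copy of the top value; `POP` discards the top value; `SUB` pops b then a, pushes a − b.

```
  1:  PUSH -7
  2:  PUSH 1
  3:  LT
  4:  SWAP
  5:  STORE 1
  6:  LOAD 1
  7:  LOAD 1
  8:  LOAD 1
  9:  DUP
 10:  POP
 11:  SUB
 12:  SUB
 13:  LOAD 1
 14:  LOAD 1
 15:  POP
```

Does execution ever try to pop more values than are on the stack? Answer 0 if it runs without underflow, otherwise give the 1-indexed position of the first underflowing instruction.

PUSH -7 → -7
PUSH 1  → -7 1
LT      → 1
SWAP  — needs 2 operands, stack has 1 → underflow

4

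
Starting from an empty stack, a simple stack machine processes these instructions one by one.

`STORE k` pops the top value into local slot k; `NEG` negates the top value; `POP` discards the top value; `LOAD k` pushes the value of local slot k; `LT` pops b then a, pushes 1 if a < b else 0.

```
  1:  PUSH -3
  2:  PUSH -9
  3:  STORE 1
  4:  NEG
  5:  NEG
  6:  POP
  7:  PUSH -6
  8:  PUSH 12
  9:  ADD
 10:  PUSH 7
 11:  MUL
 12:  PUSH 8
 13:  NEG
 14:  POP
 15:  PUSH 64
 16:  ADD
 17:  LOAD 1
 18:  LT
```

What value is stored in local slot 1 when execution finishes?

PUSH -3 → -3
PUSH -9 → -3 -9
STORE 1 → -3
NEG     → 3
NEG     → -3
POP     → (empty)
PUSH -6 → -6
PUSH 12 → -6 12
ADD     → 6
PUSH 7  → 6 7
MUL     → 42
PUSH 8  → 42 8
NEG     → 42 -8
POP     → 42
PUSH 64 → 42 64
ADD     → 106
LOAD 1  → 106 -9
LT      → 0

-9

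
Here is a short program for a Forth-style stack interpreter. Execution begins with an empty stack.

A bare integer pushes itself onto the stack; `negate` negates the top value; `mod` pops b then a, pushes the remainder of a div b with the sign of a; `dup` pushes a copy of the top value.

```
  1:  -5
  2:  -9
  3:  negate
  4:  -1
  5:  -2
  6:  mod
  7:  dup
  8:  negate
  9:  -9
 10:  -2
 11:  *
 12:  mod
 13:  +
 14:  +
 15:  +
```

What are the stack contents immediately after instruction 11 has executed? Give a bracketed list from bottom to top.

-5     → -5
-9     → -5 -9
negate → -5 9
-1     → -5 9 -1
-2     → -5 9 -1 -2
mod    → -5 9 -1
dup    → -5 9 -1 -1
negate → -5 9 -1 1
-9     → -5 9 -1 1 -9
-2     → -5 9 -1 1 -9 -2
*      → -5 9 -1 1 18

[-5, 9, -1, 1, 18]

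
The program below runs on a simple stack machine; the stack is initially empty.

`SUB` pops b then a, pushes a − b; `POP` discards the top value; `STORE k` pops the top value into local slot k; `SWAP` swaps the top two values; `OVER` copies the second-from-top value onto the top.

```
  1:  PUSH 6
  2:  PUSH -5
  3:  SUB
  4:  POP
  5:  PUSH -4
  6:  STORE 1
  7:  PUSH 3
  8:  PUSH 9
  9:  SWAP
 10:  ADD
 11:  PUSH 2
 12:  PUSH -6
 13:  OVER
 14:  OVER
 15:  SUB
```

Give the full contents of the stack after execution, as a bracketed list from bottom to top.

PUSH 6  → 6
PUSH -5 → 6 -5
SUB     → 11
POP     → (empty)
PUSH -4 → -4
STORE 1 → (empty)
PUSH 3  → 3
PUSH 9  → 3 9
SWAP    → 9 3
ADD     → 12
PUSH 2  → 12 2
PUSH -6 → 12 2 -6
OVER    → 12 2 -6 2
OVER    → 12 2 -6 2 -6
SUB     → 12 2 -6 8

[12, 2, -6, 8]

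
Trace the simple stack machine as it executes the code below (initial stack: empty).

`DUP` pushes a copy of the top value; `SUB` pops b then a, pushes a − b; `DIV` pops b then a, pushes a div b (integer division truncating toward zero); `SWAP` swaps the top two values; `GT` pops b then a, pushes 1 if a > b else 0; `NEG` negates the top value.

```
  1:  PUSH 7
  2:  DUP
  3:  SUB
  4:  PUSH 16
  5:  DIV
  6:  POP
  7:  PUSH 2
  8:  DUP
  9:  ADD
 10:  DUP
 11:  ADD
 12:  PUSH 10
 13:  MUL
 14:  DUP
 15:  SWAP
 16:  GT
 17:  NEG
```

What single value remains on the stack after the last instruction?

PUSH 7  -> [7]
DUP     -> [7, 7]
SUB     -> [0]
PUSH 16 -> [0, 16]
DIV     -> [0]
POP     -> []
PUSH 2  -> [2]
DUP     -> [2, 2]
ADD     -> [4]
DUP     -> [4, 4]
ADD     -> [8]
PUSH 10 -> [8, 10]
MUL     -> [80]
DUP     -> [80, 80]
SWAP    -> [80, 80]
GT      -> [0]
NEG     -> [0]

0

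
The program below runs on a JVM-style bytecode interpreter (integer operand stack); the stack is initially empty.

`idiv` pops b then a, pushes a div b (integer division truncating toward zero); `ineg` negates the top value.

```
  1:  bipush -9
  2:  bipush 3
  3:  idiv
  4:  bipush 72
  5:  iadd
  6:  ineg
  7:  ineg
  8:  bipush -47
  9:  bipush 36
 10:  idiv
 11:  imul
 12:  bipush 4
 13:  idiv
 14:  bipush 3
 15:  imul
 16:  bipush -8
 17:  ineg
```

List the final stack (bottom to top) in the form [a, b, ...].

bipush -9   -9
bipush 3    -9 3
idiv        -3
bipush 72   -3 72
iadd        69
ineg        -69
ineg        69
bipush -47  69 -47
bipush 36   69 -47 36
idiv        69 -1
imul        -69
bipush 4    -69 4
idiv        -17
bipush 3    -17 3
imul        -51
bipush -8   -51 -8
ineg        -51 8

[-51, 8]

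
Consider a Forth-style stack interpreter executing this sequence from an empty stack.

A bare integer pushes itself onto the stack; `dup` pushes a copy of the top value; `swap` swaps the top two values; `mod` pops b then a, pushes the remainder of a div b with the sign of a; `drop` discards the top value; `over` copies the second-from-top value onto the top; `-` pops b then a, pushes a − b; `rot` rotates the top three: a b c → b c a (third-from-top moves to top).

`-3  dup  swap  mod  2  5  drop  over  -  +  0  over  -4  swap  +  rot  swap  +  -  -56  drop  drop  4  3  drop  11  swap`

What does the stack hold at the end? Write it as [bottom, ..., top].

[11, 4]

-3   → [-3]
dup  → [-3, -3]
swap → [-3, -3]
mod  → [0]
2    → [0, 2]
5    → [0, 2, 5]
drop → [0, 2]
over → [0, 2, 0]
-    → [0, 2]
+    → [2]
0    → [2, 0]
over → [2, 0, 2]
-4   → [2, 0, 2, -4]
swap → [2, 0, -4, 2]
+    → [2, 0, -2]
rot  → [0, -2, 2]
swap → [0, 2, -2]
+    → [0, 0]
-    → [0]
-56  → [0, -56]
drop → [0]
drop → []
4    → [4]
3    → [4, 3]
drop → [4]
11   → [4, 11]
swap → [11, 4]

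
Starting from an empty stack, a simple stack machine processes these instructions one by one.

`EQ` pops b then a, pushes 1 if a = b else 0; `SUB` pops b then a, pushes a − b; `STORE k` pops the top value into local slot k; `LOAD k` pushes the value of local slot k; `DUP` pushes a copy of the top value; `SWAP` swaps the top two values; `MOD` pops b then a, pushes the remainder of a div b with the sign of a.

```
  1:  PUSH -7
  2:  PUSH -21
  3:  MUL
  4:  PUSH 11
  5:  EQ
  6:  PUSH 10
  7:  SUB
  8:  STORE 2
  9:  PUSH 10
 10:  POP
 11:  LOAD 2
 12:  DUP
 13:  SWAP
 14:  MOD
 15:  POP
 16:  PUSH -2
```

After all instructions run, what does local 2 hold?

PUSH -7  → -7
PUSH -21 → -7 -21
MUL      → 147
PUSH 11  → 147 11
EQ       → 0
PUSH 10  → 0 10
SUB      → -10
STORE 2  → (empty)
PUSH 10  → 10
POP      → (empty)
LOAD 2   → -10
DUP      → -10 -10
SWAP     → -10 -10
MOD      → 0
POP      → (empty)
PUSH -2  → -2

-10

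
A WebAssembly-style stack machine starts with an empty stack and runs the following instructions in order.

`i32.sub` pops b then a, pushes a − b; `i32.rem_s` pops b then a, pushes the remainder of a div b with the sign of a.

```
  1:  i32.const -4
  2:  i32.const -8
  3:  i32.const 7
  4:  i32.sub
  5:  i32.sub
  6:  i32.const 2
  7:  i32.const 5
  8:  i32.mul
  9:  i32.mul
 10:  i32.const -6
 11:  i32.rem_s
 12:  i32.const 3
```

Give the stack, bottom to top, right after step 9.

[110]

i32.const -4  -4
i32.const -8  -4 -8
i32.const 7   -4 -8 7
i32.sub       -4 -15
i32.sub       11
i32.const 2   11 2
i32.const 5   11 2 5
i32.mul       11 10
i32.mul       110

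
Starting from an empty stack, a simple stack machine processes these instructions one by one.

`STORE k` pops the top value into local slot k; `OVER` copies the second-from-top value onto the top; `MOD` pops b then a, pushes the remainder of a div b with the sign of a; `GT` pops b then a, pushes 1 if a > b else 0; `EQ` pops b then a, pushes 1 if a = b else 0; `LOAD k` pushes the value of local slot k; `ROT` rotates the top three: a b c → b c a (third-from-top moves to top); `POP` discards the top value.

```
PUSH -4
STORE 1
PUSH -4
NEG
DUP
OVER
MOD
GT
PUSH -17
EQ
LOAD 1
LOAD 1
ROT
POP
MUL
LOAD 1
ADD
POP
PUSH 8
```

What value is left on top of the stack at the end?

PUSH -4  -> -4
STORE 1  -> (empty)
PUSH -4  -> -4
NEG      -> 4
DUP      -> 4 4
OVER     -> 4 4 4
MOD      -> 4 0
GT       -> 1
PUSH -17 -> 1 -17
EQ       -> 0
LOAD 1   -> 0 -4
LOAD 1   -> 0 -4 -4
ROT      -> -4 -4 0
POP      -> -4 -4
MUL      -> 16
LOAD 1   -> 16 -4
ADD      -> 12
POP      -> (empty)
PUSH 8   -> 8

8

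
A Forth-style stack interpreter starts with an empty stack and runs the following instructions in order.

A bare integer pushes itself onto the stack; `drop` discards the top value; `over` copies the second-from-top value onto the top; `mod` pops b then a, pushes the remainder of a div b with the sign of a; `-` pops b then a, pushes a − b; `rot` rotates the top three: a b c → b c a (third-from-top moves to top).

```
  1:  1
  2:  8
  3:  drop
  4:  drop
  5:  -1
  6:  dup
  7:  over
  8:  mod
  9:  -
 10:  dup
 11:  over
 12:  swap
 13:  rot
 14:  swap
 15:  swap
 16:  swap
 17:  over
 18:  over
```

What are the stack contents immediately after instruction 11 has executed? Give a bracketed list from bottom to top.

1    -> [1]
8    -> [1, 8]
drop -> [1]
drop -> []
-1   -> [-1]
dup  -> [-1, -1]
over -> [-1, -1, -1]
mod  -> [-1, 0]
-    -> [-1]
dup  -> [-1, -1]
over -> [-1, -1, -1]

[-1, -1, -1]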